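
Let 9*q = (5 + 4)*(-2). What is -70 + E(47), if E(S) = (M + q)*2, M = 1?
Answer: -72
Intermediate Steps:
q = -2 (q = ((5 + 4)*(-2))/9 = (9*(-2))/9 = (⅑)*(-18) = -2)
E(S) = -2 (E(S) = (1 - 2)*2 = -1*2 = -2)
-70 + E(47) = -70 - 2 = -72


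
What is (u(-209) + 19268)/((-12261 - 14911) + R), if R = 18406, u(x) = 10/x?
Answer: -671167/305349 ≈ -2.1980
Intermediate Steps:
(u(-209) + 19268)/((-12261 - 14911) + R) = (10/(-209) + 19268)/((-12261 - 14911) + 18406) = (10*(-1/209) + 19268)/(-27172 + 18406) = (-10/209 + 19268)/(-8766) = (4027002/209)*(-1/8766) = -671167/305349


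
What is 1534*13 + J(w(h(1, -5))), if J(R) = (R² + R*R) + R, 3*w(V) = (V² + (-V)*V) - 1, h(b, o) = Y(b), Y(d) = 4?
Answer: 179477/9 ≈ 19942.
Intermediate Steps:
h(b, o) = 4
w(V) = -⅓ (w(V) = ((V² + (-V)*V) - 1)/3 = ((V² - V²) - 1)/3 = (0 - 1)/3 = (⅓)*(-1) = -⅓)
J(R) = R + 2*R² (J(R) = (R² + R²) + R = 2*R² + R = R + 2*R²)
1534*13 + J(w(h(1, -5))) = 1534*13 - (1 + 2*(-⅓))/3 = 19942 - (1 - ⅔)/3 = 19942 - ⅓*⅓ = 19942 - ⅑ = 179477/9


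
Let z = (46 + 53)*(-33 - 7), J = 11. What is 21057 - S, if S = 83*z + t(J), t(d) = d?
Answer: 349726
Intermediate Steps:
z = -3960 (z = 99*(-40) = -3960)
S = -328669 (S = 83*(-3960) + 11 = -328680 + 11 = -328669)
21057 - S = 21057 - 1*(-328669) = 21057 + 328669 = 349726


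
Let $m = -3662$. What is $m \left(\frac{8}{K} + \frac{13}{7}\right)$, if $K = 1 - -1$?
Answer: $- \frac{150142}{7} \approx -21449.0$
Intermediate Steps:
$K = 2$ ($K = 1 + 1 = 2$)
$m \left(\frac{8}{K} + \frac{13}{7}\right) = - 3662 \left(\frac{8}{2} + \frac{13}{7}\right) = - 3662 \left(8 \cdot \frac{1}{2} + 13 \cdot \frac{1}{7}\right) = - 3662 \left(4 + \frac{13}{7}\right) = \left(-3662\right) \frac{41}{7} = - \frac{150142}{7}$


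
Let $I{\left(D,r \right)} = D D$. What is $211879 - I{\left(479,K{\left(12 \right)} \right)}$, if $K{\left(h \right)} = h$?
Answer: $-17562$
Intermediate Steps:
$I{\left(D,r \right)} = D^{2}$
$211879 - I{\left(479,K{\left(12 \right)} \right)} = 211879 - 479^{2} = 211879 - 229441 = -17562$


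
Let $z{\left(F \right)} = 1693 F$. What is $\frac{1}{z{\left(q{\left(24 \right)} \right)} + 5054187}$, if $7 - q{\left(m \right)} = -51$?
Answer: $\frac{1}{5152381} \approx 1.9409 \cdot 10^{-7}$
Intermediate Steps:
$q{\left(m \right)} = 58$ ($q{\left(m \right)} = 7 - -51 = 7 + 51 = 58$)
$\frac{1}{z{\left(q{\left(24 \right)} \right)} + 5054187} = \frac{1}{1693 \cdot 58 + 5054187} = \frac{1}{98194 + 5054187} = \frac{1}{5152381}$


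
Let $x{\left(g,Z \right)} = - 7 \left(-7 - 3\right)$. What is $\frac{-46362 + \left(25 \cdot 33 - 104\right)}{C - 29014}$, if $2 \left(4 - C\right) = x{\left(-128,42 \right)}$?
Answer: $\frac{45641}{29045} \approx 1.5714$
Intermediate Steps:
$x{\left(g,Z \right)} = 70$ ($x{\left(g,Z \right)} = \left(-7\right) \left(-10\right) = 70$)
$C = -31$ ($C = 4 - 35 = -31$)
$\frac{-46362 + \left(25 \cdot 33 - 104\right)}{C - 29014} = \frac{-46362 + \left(25 \cdot 33 - 104\right)}{-31 - 29014} = \frac{-46362 + \left(825 - 104\right)}{-29045} = \left(-46362 + 721\right) \left(- \frac{1}{29045}\right) = \left(-45641\right) \left(- \frac{1}{29045}\right) = \frac{45641}{29045}$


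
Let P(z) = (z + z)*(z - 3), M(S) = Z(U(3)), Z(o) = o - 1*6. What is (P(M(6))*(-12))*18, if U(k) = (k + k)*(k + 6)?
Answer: -933120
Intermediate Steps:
U(k) = 2*k*(6 + k) (U(k) = (2*k)*(6 + k) = 2*k*(6 + k))
Z(o) = -6 + o (Z(o) = o - 6 = -6 + o)
M(S) = 48 (M(S) = -6 + 2*3*(6 + 3) = -6 + 2*3*9 = -6 + 54 = 48)
P(z) = 2*z*(-3 + z) (P(z) = (2*z)*(-3 + z) = 2*z*(-3 + z))
(P(M(6))*(-12))*18 = ((2*48*(-3 + 48))*(-12))*18 = ((2*48*45)*(-12))*18 = (4320*(-12))*18 = -51840*18 = -933120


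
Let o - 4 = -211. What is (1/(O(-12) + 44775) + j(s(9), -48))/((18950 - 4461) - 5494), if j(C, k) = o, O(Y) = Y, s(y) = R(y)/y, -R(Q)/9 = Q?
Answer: -1853188/80528637 ≈ -0.023013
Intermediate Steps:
o = -207 (o = 4 - 211 = -207)
R(Q) = -9*Q
s(y) = -9 (s(y) = (-9*y)/y = -9)
j(C, k) = -207
(1/(O(-12) + 44775) + j(s(9), -48))/((18950 - 4461) - 5494) = (1/(-12 + 44775) - 207)/((18950 - 4461) - 5494) = (1/44763 - 207)/(14489 - 5494) = (1/44763 - 207)/8995 = -9265940/44763*1/8995 = -1853188/80528637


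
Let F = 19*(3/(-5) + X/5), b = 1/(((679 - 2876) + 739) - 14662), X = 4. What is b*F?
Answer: -19/80600 ≈ -0.00023573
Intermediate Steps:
b = -1/16120 (b = 1/((-2197 + 739) - 14662) = 1/(-1458 - 14662) = 1/(-16120) = -1/16120 ≈ -6.2035e-5)
F = 19/5 (F = 19*(3/(-5) + 4/5) = 19*(3*(-1/5) + 4*(1/5)) = 19*(-3/5 + 4/5) = 19*(1/5) = 19/5 ≈ 3.8000)
b*F = -1/16120*19/5 = -19/80600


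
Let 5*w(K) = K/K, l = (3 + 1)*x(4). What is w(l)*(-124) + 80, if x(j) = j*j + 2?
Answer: 276/5 ≈ 55.200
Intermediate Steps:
x(j) = 2 + j² (x(j) = j² + 2 = 2 + j²)
l = 72 (l = (3 + 1)*(2 + 4²) = 4*(2 + 16) = 4*18 = 72)
w(K) = ⅕ (w(K) = (K/K)/5 = (⅕)*1 = ⅕)
w(l)*(-124) + 80 = (⅕)*(-124) + 80 = -124/5 + 80 = 276/5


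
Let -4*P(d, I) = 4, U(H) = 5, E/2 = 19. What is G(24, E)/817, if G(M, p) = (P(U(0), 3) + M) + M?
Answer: 47/817 ≈ 0.057528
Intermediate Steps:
E = 38 (E = 2*19 = 38)
P(d, I) = -1 (P(d, I) = -¼*4 = -1)
G(M, p) = -1 + 2*M (G(M, p) = (-1 + M) + M = -1 + 2*M)
G(24, E)/817 = (-1 + 2*24)/817 = (-1 + 48)*(1/817) = 47*(1/817) = 47/817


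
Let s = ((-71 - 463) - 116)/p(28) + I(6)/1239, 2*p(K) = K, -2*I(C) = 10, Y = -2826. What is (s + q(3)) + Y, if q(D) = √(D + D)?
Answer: -3558944/1239 + √6 ≈ -2870.0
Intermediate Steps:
I(C) = -5 (I(C) = -½*10 = -5)
p(K) = K/2
s = -57530/1239 (s = ((-71 - 463) - 116)/(((½)*28)) - 5/1239 = (-534 - 116)/14 - 5*1/1239 = -650*1/14 - 5/1239 = -325/7 - 5/1239 = -57530/1239 ≈ -46.433)
q(D) = √2*√D (q(D) = √(2*D) = √2*√D)
(s + q(3)) + Y = (-57530/1239 + √2*√3) - 2826 = (-57530/1239 + √6) - 2826 = -3558944/1239 + √6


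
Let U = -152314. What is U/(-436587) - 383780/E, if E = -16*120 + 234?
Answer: 27968360044/122680947 ≈ 227.98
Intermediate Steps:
E = -1686 (E = -1920 + 234 = -1686)
U/(-436587) - 383780/E = -152314/(-436587) - 383780/(-1686) = -152314*(-1/436587) - 383780*(-1/1686) = 152314/436587 + 191890/843 = 27968360044/122680947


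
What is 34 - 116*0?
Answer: 34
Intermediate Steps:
34 - 116*0 = 34 - 29*0 = 34 + 0 = 34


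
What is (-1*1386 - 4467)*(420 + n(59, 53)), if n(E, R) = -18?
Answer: -2352906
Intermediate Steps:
(-1*1386 - 4467)*(420 + n(59, 53)) = (-1*1386 - 4467)*(420 - 18) = (-1386 - 4467)*402 = -5853*402 = -2352906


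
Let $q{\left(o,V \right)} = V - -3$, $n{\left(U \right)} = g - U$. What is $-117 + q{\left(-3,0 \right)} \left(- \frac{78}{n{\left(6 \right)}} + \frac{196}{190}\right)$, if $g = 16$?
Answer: $- \frac{13044}{95} \approx -137.31$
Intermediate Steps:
$n{\left(U \right)} = 16 - U$
$q{\left(o,V \right)} = 3 + V$ ($q{\left(o,V \right)} = V + 3 = 3 + V$)
$-117 + q{\left(-3,0 \right)} \left(- \frac{78}{n{\left(6 \right)}} + \frac{196}{190}\right) = -117 + \left(3 + 0\right) \left(- \frac{78}{16 - 6} + \frac{196}{190}\right) = -117 + 3 \left(- \frac{78}{16 - 6} + 196 \cdot \frac{1}{190}\right) = -117 + 3 \left(- \frac{78}{10} + \frac{98}{95}\right) = -117 + 3 \left(\left(-78\right) \frac{1}{10} + \frac{98}{95}\right) = -117 + 3 \left(- \frac{39}{5} + \frac{98}{95}\right) = -117 + 3 \left(- \frac{643}{95}\right) = -117 - \frac{1929}{95} = - \frac{13044}{95}$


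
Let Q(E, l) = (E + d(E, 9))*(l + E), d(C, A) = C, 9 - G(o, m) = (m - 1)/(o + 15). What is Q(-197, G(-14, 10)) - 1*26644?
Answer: 50974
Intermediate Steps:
G(o, m) = 9 - (-1 + m)/(15 + o) (G(o, m) = 9 - (m - 1)/(o + 15) = 9 - (-1 + m)/(15 + o))
Q(E, l) = 2*E*(E + l) (Q(E, l) = (E + E)*(l + E) = (2*E)*(E + l) = 2*E*(E + l))
Q(-197, G(-14, 10)) - 1*26644 = 2*(-197)*(-197 + (136 - 1*10 + 9*(-14))/(15 - 14)) - 1*26644 = 2*(-197)*(-197 + (136 - 10 - 126)/1) - 26644 = 2*(-197)*(-197 + 1*0) - 26644 = 2*(-197)*(-197 + 0) - 26644 = 2*(-197)*(-197) - 26644 = 77618 - 26644 = 50974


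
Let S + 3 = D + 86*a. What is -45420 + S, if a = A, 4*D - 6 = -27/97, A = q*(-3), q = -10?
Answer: -16622529/388 ≈ -42842.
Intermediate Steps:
A = 30 (A = -10*(-3) = 30)
D = 555/388 (D = 3/2 + (-27/97)/4 = 3/2 + (-27*1/97)/4 = 3/2 + (¼)*(-27/97) = 3/2 - 27/388 = 555/388 ≈ 1.4304)
a = 30
S = 1000431/388 (S = -3 + (555/388 + 86*30) = -3 + (555/388 + 2580) = -3 + 1001595/388 = 1000431/388 ≈ 2578.4)
-45420 + S = -45420 + 1000431/388 = -16622529/388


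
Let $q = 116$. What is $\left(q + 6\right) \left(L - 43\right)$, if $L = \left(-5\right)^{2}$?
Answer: $-2196$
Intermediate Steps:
$L = 25$
$\left(q + 6\right) \left(L - 43\right) = \left(116 + 6\right) \left(25 - 43\right) = 122 \left(-18\right) = -2196$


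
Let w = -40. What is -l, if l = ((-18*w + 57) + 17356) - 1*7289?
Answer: -10844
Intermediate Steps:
l = 10844 (l = ((-18*(-40) + 57) + 17356) - 1*7289 = ((720 + 57) + 17356) - 7289 = (777 + 17356) - 7289 = 18133 - 7289 = 10844)
-l = -1*10844 = -10844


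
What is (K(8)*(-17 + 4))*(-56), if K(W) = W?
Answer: 5824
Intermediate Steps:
(K(8)*(-17 + 4))*(-56) = (8*(-17 + 4))*(-56) = (8*(-13))*(-56) = -104*(-56) = 5824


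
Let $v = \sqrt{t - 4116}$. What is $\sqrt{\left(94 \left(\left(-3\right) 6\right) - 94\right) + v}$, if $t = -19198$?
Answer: $\sqrt{-1786 + i \sqrt{23314}} \approx 1.8049 + 42.3 i$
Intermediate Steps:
$v = i \sqrt{23314}$ ($v = \sqrt{-19198 - 4116} = \sqrt{-23314} = i \sqrt{23314} \approx 152.69 i$)
$\sqrt{\left(94 \left(\left(-3\right) 6\right) - 94\right) + v} = \sqrt{\left(94 \left(\left(-3\right) 6\right) - 94\right) + i \sqrt{23314}} = \sqrt{\left(94 \left(-18\right) - 94\right) + i \sqrt{23314}} = \sqrt{\left(-1692 - 94\right) + i \sqrt{23314}} = \sqrt{-1786 + i \sqrt{23314}}$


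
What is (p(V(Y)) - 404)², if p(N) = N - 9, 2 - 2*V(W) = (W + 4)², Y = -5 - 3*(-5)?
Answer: 260100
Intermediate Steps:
Y = 10 (Y = -5 + 15 = 10)
V(W) = 1 - (4 + W)²/2 (V(W) = 1 - (W + 4)²/2 = 1 - (4 + W)²/2)
p(N) = -9 + N
(p(V(Y)) - 404)² = ((-9 + (1 - (4 + 10)²/2)) - 404)² = ((-9 + (1 - ½*14²)) - 404)² = ((-9 + (1 - ½*196)) - 404)² = ((-9 + (1 - 98)) - 404)² = ((-9 - 97) - 404)² = (-106 - 404)² = (-510)² = 260100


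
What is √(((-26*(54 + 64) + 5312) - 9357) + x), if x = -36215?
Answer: 8*I*√677 ≈ 208.15*I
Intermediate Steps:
√(((-26*(54 + 64) + 5312) - 9357) + x) = √(((-26*(54 + 64) + 5312) - 9357) - 36215) = √(((-26*118 + 5312) - 9357) - 36215) = √(((-3068 + 5312) - 9357) - 36215) = √((2244 - 9357) - 36215) = √(-7113 - 36215) = √(-43328) = 8*I*√677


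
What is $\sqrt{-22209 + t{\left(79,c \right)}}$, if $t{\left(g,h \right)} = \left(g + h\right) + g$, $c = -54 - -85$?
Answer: $2 i \sqrt{5505} \approx 148.39 i$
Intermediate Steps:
$c = 31$ ($c = -54 + 85 = 31$)
$t{\left(g,h \right)} = h + 2 g$
$\sqrt{-22209 + t{\left(79,c \right)}} = \sqrt{-22209 + \left(31 + 2 \cdot 79\right)} = \sqrt{-22209 + \left(31 + 158\right)} = \sqrt{-22209 + 189} = \sqrt{-22020} = 2 i \sqrt{5505}$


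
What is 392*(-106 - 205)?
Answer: -121912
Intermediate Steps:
392*(-106 - 205) = 392*(-311) = -121912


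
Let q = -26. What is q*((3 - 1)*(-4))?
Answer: 208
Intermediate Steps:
q*((3 - 1)*(-4)) = -26*(3 - 1)*(-4) = -52*(-4) = -26*(-8) = 208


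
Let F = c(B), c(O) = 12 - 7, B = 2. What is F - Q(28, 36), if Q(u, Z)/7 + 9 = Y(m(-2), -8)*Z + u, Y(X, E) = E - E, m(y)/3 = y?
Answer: -128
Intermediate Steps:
m(y) = 3*y
Y(X, E) = 0
c(O) = 5
Q(u, Z) = -63 + 7*u (Q(u, Z) = -63 + 7*(0*Z + u) = -63 + 7*(0 + u) = -63 + 7*u)
F = 5
F - Q(28, 36) = 5 - (-63 + 7*28) = 5 - (-63 + 196) = 5 - 1*133 = 5 - 133 = -128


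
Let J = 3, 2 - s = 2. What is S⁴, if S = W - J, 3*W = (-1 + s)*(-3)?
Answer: 16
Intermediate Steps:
s = 0 (s = 2 - 1*2 = 2 - 2 = 0)
W = 1 (W = ((-1 + 0)*(-3))/3 = (-1*(-3))/3 = (⅓)*3 = 1)
S = -2 (S = 1 - 1*3 = 1 - 3 = -2)
S⁴ = (-2)⁴ = 16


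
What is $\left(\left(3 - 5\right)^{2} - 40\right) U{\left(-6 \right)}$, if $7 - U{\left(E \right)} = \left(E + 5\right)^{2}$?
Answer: $-216$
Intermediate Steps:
$U{\left(E \right)} = 7 - \left(5 + E\right)^{2}$ ($U{\left(E \right)} = 7 - \left(E + 5\right)^{2} = 7 - \left(5 + E\right)^{2}$)
$\left(\left(3 - 5\right)^{2} - 40\right) U{\left(-6 \right)} = \left(\left(3 - 5\right)^{2} - 40\right) \left(7 - \left(5 - 6\right)^{2}\right) = \left(\left(-2\right)^{2} - 40\right) \left(7 - \left(-1\right)^{2}\right) = \left(4 - 40\right) \left(7 - 1\right) = - 36 \left(7 - 1\right) = \left(-36\right) 6 = -216$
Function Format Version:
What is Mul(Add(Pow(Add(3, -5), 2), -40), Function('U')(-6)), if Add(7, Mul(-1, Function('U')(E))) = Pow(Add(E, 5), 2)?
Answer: -216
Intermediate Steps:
Function('U')(E) = Add(7, Mul(-1, Pow(Add(5, E), 2))) (Function('U')(E) = Add(7, Mul(-1, Pow(Add(E, 5), 2))) = Add(7, Mul(-1, Pow(Add(5, E), 2))))
Mul(Add(Pow(Add(3, -5), 2), -40), Function('U')(-6)) = Mul(Add(Pow(Add(3, -5), 2), -40), Add(7, Mul(-1, Pow(Add(5, -6), 2)))) = Mul(Add(Pow(-2, 2), -40), Add(7, Mul(-1, Pow(-1, 2)))) = Mul(Add(4, -40), Add(7, Mul(-1, 1))) = Mul(-36, Add(7, -1)) = Mul(-36, 6) = -216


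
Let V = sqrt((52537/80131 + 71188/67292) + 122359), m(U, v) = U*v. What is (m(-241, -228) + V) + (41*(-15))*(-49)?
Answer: 85083 + 55*sqrt(73506312552910533397)/1348043813 ≈ 85433.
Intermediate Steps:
V = 55*sqrt(73506312552910533397)/1348043813 (V = sqrt((52537*(1/80131) + 71188*(1/67292)) + 122359) = sqrt((52537/80131 + 17797/16823) + 122359) = sqrt(2309921358/1348043813 + 122359) = sqrt(164947602836225/1348043813) = 55*sqrt(73506312552910533397)/1348043813 ≈ 349.80)
(m(-241, -228) + V) + (41*(-15))*(-49) = (-241*(-228) + 55*sqrt(73506312552910533397)/1348043813) + (41*(-15))*(-49) = (54948 + 55*sqrt(73506312552910533397)/1348043813) - 615*(-49) = (54948 + 55*sqrt(73506312552910533397)/1348043813) + 30135 = 85083 + 55*sqrt(73506312552910533397)/1348043813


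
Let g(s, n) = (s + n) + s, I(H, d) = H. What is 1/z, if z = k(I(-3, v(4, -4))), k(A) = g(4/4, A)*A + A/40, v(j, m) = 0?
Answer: 40/117 ≈ 0.34188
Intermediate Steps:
g(s, n) = n + 2*s (g(s, n) = (n + s) + s = n + 2*s)
k(A) = A/40 + A*(2 + A) (k(A) = (A + 2*(4/4))*A + A/40 = (A + 2*(4*(1/4)))*A + A*(1/40) = (A + 2*1)*A + A/40 = (A + 2)*A + A/40 = (2 + A)*A + A/40 = A*(2 + A) + A/40 = A/40 + A*(2 + A))
z = 117/40 (z = (1/40)*(-3)*(81 + 40*(-3)) = (1/40)*(-3)*(81 - 120) = (1/40)*(-3)*(-39) = 117/40 ≈ 2.9250)
1/z = 1/(117/40) = 40/117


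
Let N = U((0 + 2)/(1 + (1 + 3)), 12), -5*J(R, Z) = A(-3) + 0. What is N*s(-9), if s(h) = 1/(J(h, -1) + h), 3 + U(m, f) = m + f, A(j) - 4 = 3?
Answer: -47/52 ≈ -0.90385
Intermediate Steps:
A(j) = 7 (A(j) = 4 + 3 = 7)
U(m, f) = -3 + f + m (U(m, f) = -3 + (m + f) = -3 + (f + m) = -3 + f + m)
J(R, Z) = -7/5 (J(R, Z) = -(7 + 0)/5 = -⅕*7 = -7/5)
N = 47/5 (N = -3 + 12 + (0 + 2)/(1 + (1 + 3)) = -3 + 12 + 2/(1 + 4) = -3 + 12 + 2/5 = -3 + 12 + 2*(⅕) = -3 + 12 + ⅖ = 47/5 ≈ 9.4000)
s(h) = 1/(-7/5 + h)
N*s(-9) = 47*(5/(-7 + 5*(-9)))/5 = 47*(5/(-7 - 45))/5 = 47*(5/(-52))/5 = 47*(5*(-1/52))/5 = (47/5)*(-5/52) = -47/52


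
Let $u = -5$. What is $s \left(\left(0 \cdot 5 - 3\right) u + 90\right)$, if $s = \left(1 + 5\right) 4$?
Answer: $2520$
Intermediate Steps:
$s = 24$ ($s = 6 \cdot 4 = 24$)
$s \left(\left(0 \cdot 5 - 3\right) u + 90\right) = 24 \left(\left(0 \cdot 5 - 3\right) \left(-5\right) + 90\right) = 24 \left(\left(0 - 3\right) \left(-5\right) + 90\right) = 24 \left(\left(-3\right) \left(-5\right) + 90\right) = 24 \left(15 + 90\right) = 24 \cdot 105 = 2520$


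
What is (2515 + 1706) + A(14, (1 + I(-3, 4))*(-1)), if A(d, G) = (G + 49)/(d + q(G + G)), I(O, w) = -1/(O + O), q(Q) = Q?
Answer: 42251/10 ≈ 4225.1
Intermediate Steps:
I(O, w) = -1/(2*O)
A(d, G) = (49 + G)/(d + 2*G) (A(d, G) = (G + 49)/(d + (G + G)) = (49 + G)/(d + 2*G))
(2515 + 1706) + A(14, (1 + I(-3, 4))*(-1)) = (2515 + 1706) + (49 + (1 - ½/(-3))*(-1))/(14 + 2*((1 - ½/(-3))*(-1))) = 4221 + (49 + (1 - ½*(-⅓))*(-1))/(14 + 2*((1 - ½*(-⅓))*(-1))) = 4221 + (49 + (1 + ⅙)*(-1))/(14 + 2*((1 + ⅙)*(-1))) = 4221 + (49 + (7/6)*(-1))/(14 + 2*((7/6)*(-1))) = 4221 + (49 - 7/6)/(14 + 2*(-7/6)) = 4221 + (287/6)/(14 - 7/3) = 4221 + (287/6)/(35/3) = 4221 + (3/35)*(287/6) = 4221 + 41/10 = 42251/10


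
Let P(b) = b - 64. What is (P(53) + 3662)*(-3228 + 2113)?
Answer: -4070865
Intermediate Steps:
P(b) = -64 + b
(P(53) + 3662)*(-3228 + 2113) = ((-64 + 53) + 3662)*(-3228 + 2113) = (-11 + 3662)*(-1115) = 3651*(-1115) = -4070865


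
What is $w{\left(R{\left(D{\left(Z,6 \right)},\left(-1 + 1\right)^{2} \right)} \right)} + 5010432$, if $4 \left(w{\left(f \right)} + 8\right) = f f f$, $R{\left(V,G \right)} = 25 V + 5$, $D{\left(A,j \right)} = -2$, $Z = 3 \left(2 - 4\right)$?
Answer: $\frac{19950571}{4} \approx 4.9876 \cdot 10^{6}$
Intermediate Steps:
$Z = -6$ ($Z = 3 \left(-2\right) = -6$)
$R{\left(V,G \right)} = 5 + 25 V$
$w{\left(f \right)} = -8 + \frac{f^{3}}{4}$ ($w{\left(f \right)} = -8 + \frac{f f f}{4} = -8 + \frac{f^{2} f}{4} = -8 + \frac{f^{3}}{4}$)
$w{\left(R{\left(D{\left(Z,6 \right)},\left(-1 + 1\right)^{2} \right)} \right)} + 5010432 = \left(-8 + \frac{\left(5 + 25 \left(-2\right)\right)^{3}}{4}\right) + 5010432 = \left(-8 + \frac{\left(5 - 50\right)^{3}}{4}\right) + 5010432 = \left(-8 + \frac{\left(-45\right)^{3}}{4}\right) + 5010432 = \left(-8 + \frac{1}{4} \left(-91125\right)\right) + 5010432 = \left(-8 - \frac{91125}{4}\right) + 5010432 = - \frac{91157}{4} + 5010432 = \frac{19950571}{4}$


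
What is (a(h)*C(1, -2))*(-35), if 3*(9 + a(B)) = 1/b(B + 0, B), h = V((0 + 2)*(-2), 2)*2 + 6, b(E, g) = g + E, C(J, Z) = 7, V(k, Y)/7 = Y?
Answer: 449575/204 ≈ 2203.8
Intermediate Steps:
V(k, Y) = 7*Y
b(E, g) = E + g
h = 34 (h = (7*2)*2 + 6 = 14*2 + 6 = 28 + 6 = 34)
a(B) = -9 + 1/(6*B) (a(B) = -9 + 1/(3*((B + 0) + B)) = -9 + 1/(3*(B + B)) = -9 + 1/(3*((2*B))) = -9 + (1/(2*B))/3 = -9 + 1/(6*B))
(a(h)*C(1, -2))*(-35) = ((-9 + (1/6)/34)*7)*(-35) = ((-9 + (1/6)*(1/34))*7)*(-35) = ((-9 + 1/204)*7)*(-35) = -1835/204*7*(-35) = -12845/204*(-35) = 449575/204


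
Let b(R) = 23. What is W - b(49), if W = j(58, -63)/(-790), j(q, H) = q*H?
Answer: -7258/395 ≈ -18.375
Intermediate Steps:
j(q, H) = H*q
W = 1827/395 (W = -63*58/(-790) = -3654*(-1/790) = 1827/395 ≈ 4.6253)
W - b(49) = 1827/395 - 1*23 = 1827/395 - 23 = -7258/395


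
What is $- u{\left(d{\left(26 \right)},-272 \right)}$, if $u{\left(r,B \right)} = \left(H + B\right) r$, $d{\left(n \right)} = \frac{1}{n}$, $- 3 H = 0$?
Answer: $\frac{136}{13} \approx 10.462$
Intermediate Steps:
$H = 0$ ($H = \left(- \frac{1}{3}\right) 0 = 0$)
$u{\left(r,B \right)} = B r$ ($u{\left(r,B \right)} = \left(0 + B\right) r = B r$)
$- u{\left(d{\left(26 \right)},-272 \right)} = - \frac{-272}{26} = \left(-1\right) \left(- \frac{136}{13}\right) = \frac{136}{13}$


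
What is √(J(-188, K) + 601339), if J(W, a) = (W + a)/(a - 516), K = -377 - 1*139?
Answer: √10006893651/129 ≈ 775.46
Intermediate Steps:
K = -516 (K = -377 - 139 = -516)
J(W, a) = (W + a)/(-516 + a)
√(J(-188, K) + 601339) = √((-188 - 516)/(-516 - 516) + 601339) = √(-704/(-1032) + 601339) = √(-1/1032*(-704) + 601339) = √(88/129 + 601339) = √(77572819/129) = √10006893651/129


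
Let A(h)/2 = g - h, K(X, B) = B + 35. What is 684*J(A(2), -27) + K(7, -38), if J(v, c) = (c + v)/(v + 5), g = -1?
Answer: 22569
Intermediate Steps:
K(X, B) = 35 + B
A(h) = -2 - 2*h (A(h) = 2*(-1 - h) = -2 - 2*h)
J(v, c) = (c + v)/(5 + v)
684*J(A(2), -27) + K(7, -38) = 684*((-27 + (-2 - 2*2))/(5 + (-2 - 2*2))) + (35 - 38) = 684*((-27 + (-2 - 4))/(5 + (-2 - 4))) - 3 = 684*((-27 - 6)/(5 - 6)) - 3 = 684*(-33/(-1)) - 3 = 684*(-1*(-33)) - 3 = 684*33 - 3 = 22572 - 3 = 22569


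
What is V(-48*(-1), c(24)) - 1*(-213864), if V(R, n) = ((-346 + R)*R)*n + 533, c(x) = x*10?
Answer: -3218563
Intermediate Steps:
c(x) = 10*x
V(R, n) = 533 + R*n*(-346 + R) (V(R, n) = (R*(-346 + R))*n + 533 = R*n*(-346 + R) + 533 = 533 + R*n*(-346 + R))
V(-48*(-1), c(24)) - 1*(-213864) = (533 + (10*24)*(-48*(-1))² - 346*(-48*(-1))*10*24) - 1*(-213864) = (533 + 240*48² - 346*48*240) + 213864 = (533 + 240*2304 - 3985920) + 213864 = (533 + 552960 - 3985920) + 213864 = -3432427 + 213864 = -3218563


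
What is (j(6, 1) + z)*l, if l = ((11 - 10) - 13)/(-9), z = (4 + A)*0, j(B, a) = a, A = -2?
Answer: 4/3 ≈ 1.3333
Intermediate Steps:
z = 0 (z = (4 - 2)*0 = 2*0 = 0)
l = 4/3 (l = (1 - 13)*(-1/9) = -12*(-1/9) = 4/3 ≈ 1.3333)
(j(6, 1) + z)*l = (1 + 0)*(4/3) = 1*(4/3) = 4/3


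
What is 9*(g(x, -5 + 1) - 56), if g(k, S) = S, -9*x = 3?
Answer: -540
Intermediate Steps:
x = -⅓ (x = -⅑*3 = -⅓ ≈ -0.33333)
9*(g(x, -5 + 1) - 56) = 9*((-5 + 1) - 56) = 9*(-4 - 56) = 9*(-60) = -540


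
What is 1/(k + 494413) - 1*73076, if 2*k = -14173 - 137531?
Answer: -30586763635/418561 ≈ -73076.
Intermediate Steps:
k = -75852 (k = (-14173 - 137531)/2 = (½)*(-151704) = -75852)
1/(k + 494413) - 1*73076 = 1/(-75852 + 494413) - 1*73076 = 1/418561 - 73076 = -30586763635/418561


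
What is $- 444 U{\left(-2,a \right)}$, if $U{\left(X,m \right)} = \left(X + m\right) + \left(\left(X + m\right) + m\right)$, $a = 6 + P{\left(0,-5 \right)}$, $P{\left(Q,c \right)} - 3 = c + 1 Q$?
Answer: $-3552$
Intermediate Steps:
$P{\left(Q,c \right)} = 3 + Q + c$ ($P{\left(Q,c \right)} = 3 + \left(c + 1 Q\right) = 3 + \left(c + Q\right) = 3 + \left(Q + c\right) = 3 + Q + c$)
$a = 4$ ($a = 6 + \left(3 + 0 - 5\right) = 6 - 2 = 4$)
$U{\left(X,m \right)} = 2 X + 3 m$ ($U{\left(X,m \right)} = \left(X + m\right) + \left(X + 2 m\right) = 2 X + 3 m$)
$- 444 U{\left(-2,a \right)} = - 444 \left(2 \left(-2\right) + 3 \cdot 4\right) = - 444 \left(-4 + 12\right) = \left(-444\right) 8 = -3552$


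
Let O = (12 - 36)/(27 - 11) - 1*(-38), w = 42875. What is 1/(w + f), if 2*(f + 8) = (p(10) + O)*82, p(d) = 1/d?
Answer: 5/221838 ≈ 2.2539e-5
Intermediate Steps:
O = 73/2 (O = -24/16 + 38 = -24*1/16 + 38 = -3/2 + 38 = 73/2 ≈ 36.500)
f = 7463/5 (f = -8 + ((1/10 + 73/2)*82)/2 = -8 + ((183/5)*82)/2 = -8 + (1/2)*(15006/5) = -8 + 7503/5 = 7463/5 ≈ 1492.6)
1/(w + f) = 1/(42875 + 7463/5) = 1/(221838/5) = 5/221838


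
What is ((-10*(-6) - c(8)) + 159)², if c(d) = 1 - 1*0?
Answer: 47524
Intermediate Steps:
c(d) = 1 (c(d) = 1 + 0 = 1)
((-10*(-6) - c(8)) + 159)² = ((-10*(-6) - 1*1) + 159)² = ((60 - 1) + 159)² = (59 + 159)² = 218² = 47524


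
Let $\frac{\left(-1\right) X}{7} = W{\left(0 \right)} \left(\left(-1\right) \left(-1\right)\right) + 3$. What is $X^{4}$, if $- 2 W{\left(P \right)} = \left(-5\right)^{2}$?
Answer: $\frac{312900721}{16} \approx 1.9556 \cdot 10^{7}$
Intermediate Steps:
$W{\left(P \right)} = - \frac{25}{2}$ ($W{\left(P \right)} = - \frac{\left(-5\right)^{2}}{2} = \left(- \frac{1}{2}\right) 25 = - \frac{25}{2}$)
$X = \frac{133}{2}$ ($X = - 7 \left(- \frac{25 \left(\left(-1\right) \left(-1\right)\right)}{2} + 3\right) = - 7 \left(\left(- \frac{25}{2}\right) 1 + 3\right) = - 7 \left(- \frac{25}{2} + 3\right) = \left(-7\right) \left(- \frac{19}{2}\right) = \frac{133}{2} \approx 66.5$)
$X^{4} = \left(\frac{133}{2}\right)^{4} = \frac{312900721}{16}$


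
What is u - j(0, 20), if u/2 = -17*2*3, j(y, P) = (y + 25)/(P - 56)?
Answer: -7319/36 ≈ -203.31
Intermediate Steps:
j(y, P) = (25 + y)/(-56 + P)
u = -204 (u = 2*(-17*2*3) = 2*(-34*3) = 2*(-102) = -204)
u - j(0, 20) = -204 - (25 + 0)/(-56 + 20) = -204 - 25/(-36) = -204 - (-1)*25/36 = -204 - 1*(-25/36) = -204 + 25/36 = -7319/36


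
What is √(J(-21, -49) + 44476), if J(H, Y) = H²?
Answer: √44917 ≈ 211.94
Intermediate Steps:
√(J(-21, -49) + 44476) = √((-21)² + 44476) = √(441 + 44476) = √44917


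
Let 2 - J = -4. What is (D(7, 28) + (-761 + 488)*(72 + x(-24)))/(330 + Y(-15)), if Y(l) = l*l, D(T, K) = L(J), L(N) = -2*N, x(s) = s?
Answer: -4372/185 ≈ -23.632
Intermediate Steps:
J = 6 (J = 2 - 1*(-4) = 2 + 4 = 6)
D(T, K) = -12 (D(T, K) = -2*6 = -12)
Y(l) = l²
(D(7, 28) + (-761 + 488)*(72 + x(-24)))/(330 + Y(-15)) = (-12 + (-761 + 488)*(72 - 24))/(330 + (-15)²) = (-12 - 273*48)/(330 + 225) = (-12 - 13104)/555 = -13116*1/555 = -4372/185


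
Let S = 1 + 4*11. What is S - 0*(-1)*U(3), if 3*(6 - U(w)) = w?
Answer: 45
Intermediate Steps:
S = 45 (S = 1 + 44 = 45)
U(w) = 6 - w/3
S - 0*(-1)*U(3) = 45 - 0*(-1)*(6 - 1/3*3) = 45 - 0*(6 - 1) = 45 - 0*5 = 45 - 1*0 = 45 + 0 = 45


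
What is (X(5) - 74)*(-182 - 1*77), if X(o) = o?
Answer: 17871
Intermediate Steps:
(X(5) - 74)*(-182 - 1*77) = (5 - 74)*(-182 - 1*77) = -69*(-182 - 77) = -69*(-259) = 17871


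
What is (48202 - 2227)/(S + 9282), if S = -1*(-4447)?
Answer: 45975/13729 ≈ 3.3488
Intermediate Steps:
S = 4447
(48202 - 2227)/(S + 9282) = (48202 - 2227)/(4447 + 9282) = 45975/13729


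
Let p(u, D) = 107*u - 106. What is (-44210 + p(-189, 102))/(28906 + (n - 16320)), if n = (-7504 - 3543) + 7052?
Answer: -909/121 ≈ -7.5124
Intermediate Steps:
p(u, D) = -106 + 107*u
n = -3995 (n = -11047 + 7052 = -3995)
(-44210 + p(-189, 102))/(28906 + (n - 16320)) = (-44210 + (-106 + 107*(-189)))/(28906 + (-3995 - 16320)) = (-44210 + (-106 - 20223))/(28906 - 20315) = (-44210 - 20329)/8591 = -64539*1/8591 = -909/121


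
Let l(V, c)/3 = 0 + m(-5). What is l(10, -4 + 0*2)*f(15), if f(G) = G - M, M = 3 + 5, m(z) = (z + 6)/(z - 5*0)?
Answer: -21/5 ≈ -4.2000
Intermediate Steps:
m(z) = (6 + z)/z (m(z) = (6 + z)/(z + 0) = (6 + z)/z)
M = 8
l(V, c) = -⅗ (l(V, c) = 3*(0 + (6 - 5)/(-5)) = 3*(0 - ⅕*1) = 3*(0 - ⅕) = 3*(-⅕) = -⅗)
f(G) = -8 + G (f(G) = G - 1*8 = G - 8 = -8 + G)
l(10, -4 + 0*2)*f(15) = -3*(-8 + 15)/5 = -⅗*7 = -21/5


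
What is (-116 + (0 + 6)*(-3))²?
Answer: 17956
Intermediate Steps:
(-116 + (0 + 6)*(-3))² = (-116 + 6*(-3))² = (-116 - 18)² = (-134)² = 17956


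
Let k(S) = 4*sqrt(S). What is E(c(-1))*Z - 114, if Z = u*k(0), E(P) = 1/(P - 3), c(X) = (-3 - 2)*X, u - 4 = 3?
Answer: -114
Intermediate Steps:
u = 7 (u = 4 + 3 = 7)
c(X) = -5*X
E(P) = 1/(-3 + P)
Z = 0 (Z = 7*(4*sqrt(0)) = 7*(4*0) = 7*0 = 0)
E(c(-1))*Z - 114 = 0/(-3 - 5*(-1)) - 114 = 0/(-3 + 5) - 114 = 0/2 - 114 = (1/2)*0 - 114 = 0 - 114 = -114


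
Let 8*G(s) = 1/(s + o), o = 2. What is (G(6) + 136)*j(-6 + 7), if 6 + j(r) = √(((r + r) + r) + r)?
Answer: -8705/16 ≈ -544.06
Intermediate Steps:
G(s) = 1/(8*(2 + s)) (G(s) = 1/(8*(s + 2)) = 1/(8*(2 + s)))
j(r) = -6 + 2*√r (j(r) = -6 + √(((r + r) + r) + r) = -6 + √((2*r + r) + r) = -6 + √(3*r + r) = -6 + √(4*r) = -6 + 2*√r)
(G(6) + 136)*j(-6 + 7) = (1/(8*(2 + 6)) + 136)*(-6 + 2*√(-6 + 7)) = ((⅛)/8 + 136)*(-6 + 2*√1) = ((⅛)*(⅛) + 136)*(-6 + 2*1) = (1/64 + 136)*(-6 + 2) = (8705/64)*(-4) = -8705/16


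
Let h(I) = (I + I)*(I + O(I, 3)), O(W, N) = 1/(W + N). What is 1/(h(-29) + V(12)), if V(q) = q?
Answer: 13/22051 ≈ 0.00058954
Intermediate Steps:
O(W, N) = 1/(N + W)
h(I) = 2*I*(I + 1/(3 + I)) (h(I) = (I + I)*(I + 1/(3 + I)) = (2*I)*(I + 1/(3 + I)) = 2*I*(I + 1/(3 + I)))
1/(h(-29) + V(12)) = 1/(2*(-29)*(1 - 29*(3 - 29))/(3 - 29) + 12) = 1/(2*(-29)*(1 - 29*(-26))/(-26) + 12) = 1/(2*(-29)*(-1/26)*(1 + 754) + 12) = 1/(2*(-29)*(-1/26)*755 + 12) = 1/(21895/13 + 12) = 1/(22051/13) = 13/22051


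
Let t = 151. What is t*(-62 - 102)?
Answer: -24764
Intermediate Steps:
t*(-62 - 102) = 151*(-62 - 102) = 151*(-164) = -24764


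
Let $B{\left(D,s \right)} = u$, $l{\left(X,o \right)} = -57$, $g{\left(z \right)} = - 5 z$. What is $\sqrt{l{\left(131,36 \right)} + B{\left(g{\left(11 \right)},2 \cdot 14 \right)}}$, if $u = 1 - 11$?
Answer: $i \sqrt{67} \approx 8.1853 i$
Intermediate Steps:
$u = -10$
$B{\left(D,s \right)} = -10$
$\sqrt{l{\left(131,36 \right)} + B{\left(g{\left(11 \right)},2 \cdot 14 \right)}} = \sqrt{-57 - 10} = \sqrt{-67} = i \sqrt{67}$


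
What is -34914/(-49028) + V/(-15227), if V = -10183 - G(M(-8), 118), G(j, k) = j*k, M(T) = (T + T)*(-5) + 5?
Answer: 761319221/373274678 ≈ 2.0396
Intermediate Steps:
M(T) = 5 - 10*T (M(T) = (2*T)*(-5) + 5 = -10*T + 5 = 5 - 10*T)
V = -20213 (V = -10183 - (5 - 10*(-8))*118 = -10183 - (5 + 80)*118 = -10183 - 85*118 = -10183 - 1*10030 = -10183 - 10030 = -20213)
-34914/(-49028) + V/(-15227) = -34914/(-49028) - 20213/(-15227) = -34914*(-1/49028) - 20213*(-1/15227) = 17457/24514 + 20213/15227 = 761319221/373274678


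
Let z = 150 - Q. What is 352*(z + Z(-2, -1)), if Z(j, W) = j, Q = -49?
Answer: 69344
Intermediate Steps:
z = 199 (z = 150 - 1*(-49) = 150 + 49 = 199)
352*(z + Z(-2, -1)) = 352*(199 - 2) = 352*197 = 69344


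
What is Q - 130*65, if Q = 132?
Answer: -8318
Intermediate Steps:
Q - 130*65 = 132 - 130*65 = 132 - 8450 = -8318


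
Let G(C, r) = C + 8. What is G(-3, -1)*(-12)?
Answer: -60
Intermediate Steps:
G(C, r) = 8 + C
G(-3, -1)*(-12) = (8 - 3)*(-12) = 5*(-12) = -60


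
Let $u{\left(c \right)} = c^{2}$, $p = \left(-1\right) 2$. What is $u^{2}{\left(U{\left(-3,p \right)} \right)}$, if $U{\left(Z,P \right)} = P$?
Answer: $16$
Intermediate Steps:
$p = -2$
$u^{2}{\left(U{\left(-3,p \right)} \right)} = \left(\left(-2\right)^{2}\right)^{2} = 4^{2} = 16$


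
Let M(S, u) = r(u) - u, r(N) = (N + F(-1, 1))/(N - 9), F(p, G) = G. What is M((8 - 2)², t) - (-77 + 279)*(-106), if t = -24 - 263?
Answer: 3211595/148 ≈ 21700.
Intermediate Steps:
t = -287
r(N) = (1 + N)/(-9 + N) (r(N) = (N + 1)/(N - 9) = (1 + N)/(-9 + N))
M(S, u) = -u + (1 + u)/(-9 + u) (M(S, u) = (1 + u)/(-9 + u) - u = -u + (1 + u)/(-9 + u))
M((8 - 2)², t) - (-77 + 279)*(-106) = (1 - 287 - 1*(-287)*(-9 - 287))/(-9 - 287) - (-77 + 279)*(-106) = (1 - 287 - 1*(-287)*(-296))/(-296) - 202*(-106) = -(1 - 287 - 84952)/296 - 1*(-21412) = -1/296*(-85238) + 21412 = 42619/148 + 21412 = 3211595/148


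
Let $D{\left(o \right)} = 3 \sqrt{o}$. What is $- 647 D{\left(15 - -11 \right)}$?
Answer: $- 1941 \sqrt{26} \approx -9897.2$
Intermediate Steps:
$- 647 D{\left(15 - -11 \right)} = - 647 \cdot 3 \sqrt{15 - -11} = - 647 \cdot 3 \sqrt{15 + 11} = - 647 \cdot 3 \sqrt{26} = - 1941 \sqrt{26}$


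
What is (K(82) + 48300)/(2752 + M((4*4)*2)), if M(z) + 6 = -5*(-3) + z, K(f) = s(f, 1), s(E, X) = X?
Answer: 48301/2793 ≈ 17.294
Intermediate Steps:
K(f) = 1
M(z) = 9 + z (M(z) = -6 + (-5*(-3) + z) = -6 + (15 + z) = 9 + z)
(K(82) + 48300)/(2752 + M((4*4)*2)) = (1 + 48300)/(2752 + (9 + (4*4)*2)) = 48301/(2752 + (9 + 16*2)) = 48301/(2752 + (9 + 32)) = 48301/(2752 + 41) = 48301/2793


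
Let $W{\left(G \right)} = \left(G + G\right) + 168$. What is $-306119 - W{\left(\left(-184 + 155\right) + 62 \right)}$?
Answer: $-306353$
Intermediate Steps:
$W{\left(G \right)} = 168 + 2 G$ ($W{\left(G \right)} = 2 G + 168 = 168 + 2 G$)
$-306119 - W{\left(\left(-184 + 155\right) + 62 \right)} = -306119 - \left(168 + 2 \left(\left(-184 + 155\right) + 62\right)\right) = -306119 - \left(168 + 2 \left(-29 + 62\right)\right) = -306119 - \left(168 + 2 \cdot 33\right) = -306119 - \left(168 + 66\right) = -306119 - 234 = -306353$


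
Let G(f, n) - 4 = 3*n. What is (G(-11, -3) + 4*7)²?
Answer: 529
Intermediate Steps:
G(f, n) = 4 + 3*n
(G(-11, -3) + 4*7)² = ((4 + 3*(-3)) + 4*7)² = ((4 - 9) + 28)² = (-5 + 28)² = 23² = 529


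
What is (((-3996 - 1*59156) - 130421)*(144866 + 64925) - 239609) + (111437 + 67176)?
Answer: -40609934239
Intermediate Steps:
(((-3996 - 1*59156) - 130421)*(144866 + 64925) - 239609) + (111437 + 67176) = (((-3996 - 59156) - 130421)*209791 - 239609) + 178613 = ((-63152 - 130421)*209791 - 239609) + 178613 = (-193573*209791 - 239609) + 178613 = (-40609873243 - 239609) + 178613 = -40610112852 + 178613 = -40609934239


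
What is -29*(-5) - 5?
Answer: 140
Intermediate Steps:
-29*(-5) - 5 = 145 - 5 = 140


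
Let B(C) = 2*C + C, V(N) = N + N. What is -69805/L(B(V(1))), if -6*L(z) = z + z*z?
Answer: 69805/7 ≈ 9972.1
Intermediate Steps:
V(N) = 2*N
B(C) = 3*C
L(z) = -z/6 - z**2/6 (L(z) = -(z + z*z)/6 = -(z + z**2)/6 = -z/6 - z**2/6)
-69805/L(B(V(1))) = -69805*(-1/(1 + 3*(2*1))) = -69805*(-1/(1 + 3*2)) = -69805*(-1/(1 + 6)) = -69805/((-1/6*6*7)) = -69805/(-7) = -69805*(-1/7) = 69805/7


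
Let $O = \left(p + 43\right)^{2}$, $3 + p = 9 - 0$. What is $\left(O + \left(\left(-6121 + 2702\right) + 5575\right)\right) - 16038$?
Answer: $-11481$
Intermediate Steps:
$p = 6$ ($p = -3 + \left(9 - 0\right) = -3 + \left(9 + 0\right) = -3 + 9 = 6$)
$O = 2401$ ($O = \left(6 + 43\right)^{2} = 49^{2} = 2401$)
$\left(O + \left(\left(-6121 + 2702\right) + 5575\right)\right) - 16038 = \left(2401 + \left(\left(-6121 + 2702\right) + 5575\right)\right) - 16038 = \left(2401 + \left(-3419 + 5575\right)\right) - 16038 = \left(2401 + 2156\right) - 16038 = 4557 - 16038 = -11481$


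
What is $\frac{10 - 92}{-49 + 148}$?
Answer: $- \frac{82}{99} \approx -0.82828$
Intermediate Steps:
$\frac{10 - 92}{-49 + 148} = \frac{1}{99} \left(-82\right) = - \frac{82}{99}$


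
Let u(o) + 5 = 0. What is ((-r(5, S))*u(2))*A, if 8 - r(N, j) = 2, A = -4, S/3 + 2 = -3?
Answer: -120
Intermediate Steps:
S = -15 (S = -6 + 3*(-3) = -6 - 9 = -15)
u(o) = -5 (u(o) = -5 + 0 = -5)
r(N, j) = 6 (r(N, j) = 8 - 1*2 = 8 - 2 = 6)
((-r(5, S))*u(2))*A = (-1*6*(-5))*(-4) = -6*(-5)*(-4) = 30*(-4) = -120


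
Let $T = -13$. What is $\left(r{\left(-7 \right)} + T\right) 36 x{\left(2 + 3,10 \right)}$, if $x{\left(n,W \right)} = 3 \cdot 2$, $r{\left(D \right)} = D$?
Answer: $-4320$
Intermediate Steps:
$x{\left(n,W \right)} = 6$
$\left(r{\left(-7 \right)} + T\right) 36 x{\left(2 + 3,10 \right)} = \left(-7 - 13\right) 36 \cdot 6 = \left(-20\right) 36 \cdot 6 = \left(-720\right) 6 = -4320$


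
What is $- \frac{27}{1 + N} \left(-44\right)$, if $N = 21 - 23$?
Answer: $-1188$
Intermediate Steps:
$N = -2$ ($N = 21 - 23 = -2$)
$- \frac{27}{1 + N} \left(-44\right) = - \frac{27}{1 - 2} \left(-44\right) = - \frac{27}{-1} \left(-44\right) = \left(-27\right) \left(-1\right) \left(-44\right) = 27 \left(-44\right) = -1188$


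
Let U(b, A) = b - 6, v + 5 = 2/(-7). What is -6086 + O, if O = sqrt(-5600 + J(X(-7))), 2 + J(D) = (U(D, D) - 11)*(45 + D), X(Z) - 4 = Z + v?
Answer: -6086 + I*sqrt(319987)/7 ≈ -6086.0 + 80.811*I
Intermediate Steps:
v = -37/7 (v = -5 + 2/(-7) = -5 + 2*(-1/7) = -5 - 2/7 = -37/7 ≈ -5.2857)
X(Z) = -9/7 + Z (X(Z) = 4 + (Z - 37/7) = 4 + (-37/7 + Z) = -9/7 + Z)
U(b, A) = -6 + b
J(D) = -2 + (-17 + D)*(45 + D) (J(D) = -2 + ((-6 + D) - 11)*(45 + D) = -2 + (-17 + D)*(45 + D))
O = I*sqrt(319987)/7 (O = sqrt(-5600 + (-767 + (-9/7 - 7)**2 + 28*(-9/7 - 7))) = sqrt(-5600 + (-767 + (-58/7)**2 + 28*(-58/7))) = sqrt(-5600 + (-767 + 3364/49 - 232)) = sqrt(-5600 - 45587/49) = sqrt(-319987/49) = I*sqrt(319987)/7 ≈ 80.811*I)
-6086 + O = -6086 + I*sqrt(319987)/7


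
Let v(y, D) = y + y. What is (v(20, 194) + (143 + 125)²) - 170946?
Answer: -99082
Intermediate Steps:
v(y, D) = 2*y
(v(20, 194) + (143 + 125)²) - 170946 = (2*20 + (143 + 125)²) - 170946 = (40 + 268²) - 170946 = (40 + 71824) - 170946 = 71864 - 170946 = -99082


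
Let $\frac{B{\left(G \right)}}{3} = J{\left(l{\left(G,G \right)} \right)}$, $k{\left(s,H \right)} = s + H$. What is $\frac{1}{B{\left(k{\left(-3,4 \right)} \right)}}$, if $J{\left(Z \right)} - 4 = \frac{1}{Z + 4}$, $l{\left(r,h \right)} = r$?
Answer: $\frac{5}{63} \approx 0.079365$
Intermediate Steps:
$k{\left(s,H \right)} = H + s$
$J{\left(Z \right)} = 4 + \frac{1}{4 + Z}$ ($J{\left(Z \right)} = 4 + \frac{1}{Z + 4} = 4 + \frac{1}{4 + Z}$)
$B{\left(G \right)} = \frac{3 \left(17 + 4 G\right)}{4 + G}$ ($B{\left(G \right)} = 3 \frac{17 + 4 G}{4 + G} = \frac{3 \left(17 + 4 G\right)}{4 + G}$)
$\frac{1}{B{\left(k{\left(-3,4 \right)} \right)}} = \frac{1}{3 \frac{1}{4 + \left(4 - 3\right)} \left(17 + 4 \left(4 - 3\right)\right)} = \frac{1}{3 \frac{1}{4 + 1} \left(17 + 4 \cdot 1\right)} = \frac{1}{3 \cdot \frac{1}{5} \left(17 + 4\right)} = \frac{1}{3 \cdot \frac{1}{5} \cdot 21} = \frac{1}{\frac{63}{5}} = \frac{5}{63}$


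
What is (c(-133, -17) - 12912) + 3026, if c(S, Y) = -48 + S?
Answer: -10067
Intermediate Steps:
(c(-133, -17) - 12912) + 3026 = ((-48 - 133) - 12912) + 3026 = (-181 - 12912) + 3026 = -13093 + 3026 = -10067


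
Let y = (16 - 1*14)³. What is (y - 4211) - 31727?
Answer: -35930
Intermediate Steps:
y = 8 (y = (16 - 14)³ = 2³ = 8)
(y - 4211) - 31727 = (8 - 4211) - 31727 = -4203 - 31727 = -35930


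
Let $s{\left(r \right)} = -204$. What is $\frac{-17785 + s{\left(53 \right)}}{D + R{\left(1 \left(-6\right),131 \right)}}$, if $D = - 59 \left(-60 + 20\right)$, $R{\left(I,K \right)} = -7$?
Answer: $- \frac{17989}{2353} \approx -7.6451$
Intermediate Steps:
$D = 2360$ ($D = \left(-59\right) \left(-40\right) = 2360$)
$\frac{-17785 + s{\left(53 \right)}}{D + R{\left(1 \left(-6\right),131 \right)}} = \frac{-17785 - 204}{2360 - 7} = - \frac{17989}{2353}$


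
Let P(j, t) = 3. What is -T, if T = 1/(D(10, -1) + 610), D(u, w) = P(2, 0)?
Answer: -1/613 ≈ -0.0016313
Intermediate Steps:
D(u, w) = 3
T = 1/613 (T = 1/(3 + 610) = 1/613 ≈ 0.0016313)
-T = -1*1/613 = -1/613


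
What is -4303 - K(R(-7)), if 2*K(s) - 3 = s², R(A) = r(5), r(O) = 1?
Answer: -4305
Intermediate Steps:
R(A) = 1
K(s) = 3/2 + s²/2
-4303 - K(R(-7)) = -4303 - (3/2 + (½)*1²) = -4303 - (3/2 + (½)*1) = -4303 - (3/2 + ½) = -4303 - 1*2 = -4303 - 2 = -4305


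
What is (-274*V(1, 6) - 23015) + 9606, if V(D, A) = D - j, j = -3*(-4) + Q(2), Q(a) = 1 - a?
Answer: -10669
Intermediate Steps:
j = 11 (j = -3*(-4) + (1 - 1*2) = 12 + (1 - 2) = 12 - 1 = 11)
V(D, A) = -11 + D (V(D, A) = D - 1*11 = D - 11 = -11 + D)
(-274*V(1, 6) - 23015) + 9606 = (-274*(-11 + 1) - 23015) + 9606 = (-274*(-10) - 23015) + 9606 = (2740 - 23015) + 9606 = -20275 + 9606 = -10669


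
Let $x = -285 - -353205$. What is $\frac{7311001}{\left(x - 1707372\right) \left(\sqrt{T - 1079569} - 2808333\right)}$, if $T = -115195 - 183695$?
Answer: $\frac{622173496101}{323703176678431312} + \frac{7311001 i \sqrt{1378459}}{10682204830388233296} \approx 1.922 \cdot 10^{-6} + 8.0355 \cdot 10^{-10} i$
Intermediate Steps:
$T = -298890$ ($T = -115195 - 183695 = -298890$)
$x = 352920$ ($x = -285 + 353205 = 352920$)
$\frac{7311001}{\left(x - 1707372\right) \left(\sqrt{T - 1079569} - 2808333\right)} = \frac{7311001}{\left(352920 - 1707372\right) \left(\sqrt{-298890 - 1079569} - 2808333\right)} = \frac{7311001}{\left(-1354452\right) \left(\sqrt{-1378459} - 2808333\right)} = \frac{7311001}{\left(-1354452\right) \left(i \sqrt{1378459} - 2808333\right)} = \frac{7311001}{\left(-1354452\right) \left(-2808333 + i \sqrt{1378459}\right)} = \frac{7311001}{3803752248516 - 1354452 i \sqrt{1378459}}$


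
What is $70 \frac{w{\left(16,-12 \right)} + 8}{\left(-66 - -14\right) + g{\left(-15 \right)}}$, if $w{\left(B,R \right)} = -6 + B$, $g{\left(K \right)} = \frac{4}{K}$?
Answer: $- \frac{675}{28} \approx -24.107$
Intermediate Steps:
$70 \frac{w{\left(16,-12 \right)} + 8}{\left(-66 - -14\right) + g{\left(-15 \right)}} = 70 \frac{\left(-6 + 16\right) + 8}{\left(-66 - -14\right) + \frac{4}{-15}} = 70 \frac{10 + 8}{\left(-66 + 14\right) + 4 \left(- \frac{1}{15}\right)} = 70 \frac{18}{-52 - \frac{4}{15}} = 70 \frac{18}{- \frac{784}{15}} = 70 \cdot 18 \left(- \frac{15}{784}\right) = 70 \left(- \frac{135}{392}\right) = - \frac{675}{28}$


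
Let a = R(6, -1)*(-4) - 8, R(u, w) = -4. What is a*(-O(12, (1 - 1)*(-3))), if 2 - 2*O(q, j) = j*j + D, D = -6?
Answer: -32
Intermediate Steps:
O(q, j) = 4 - j**2/2 (O(q, j) = 1 - (j*j - 6)/2 = 1 - (j**2 - 6)/2 = 1 - (-6 + j**2)/2 = 1 + (3 - j**2/2) = 4 - j**2/2)
a = 8 (a = -4*(-4) - 8 = 16 - 8 = 8)
a*(-O(12, (1 - 1)*(-3))) = 8*(-(4 - 9*(1 - 1)**2/2)) = 8*(-(4 - (0*(-3))**2/2)) = 8*(-(4 - 1/2*0**2)) = 8*(-(4 - 1/2*0)) = 8*(-(4 + 0)) = 8*(-1*4) = 8*(-4) = -32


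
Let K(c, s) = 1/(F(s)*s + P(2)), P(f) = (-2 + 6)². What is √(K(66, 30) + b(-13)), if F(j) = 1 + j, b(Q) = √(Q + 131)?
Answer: √(946 + 894916*√118)/946 ≈ 3.2960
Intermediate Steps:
P(f) = 16 (P(f) = 4² = 16)
b(Q) = √(131 + Q)
K(c, s) = 1/(16 + s*(1 + s)) (K(c, s) = 1/((1 + s)*s + 16) = 1/(s*(1 + s) + 16) = 1/(16 + s*(1 + s)))
√(K(66, 30) + b(-13)) = √(1/(16 + 30*(1 + 30)) + √(131 - 13)) = √(1/(16 + 30*31) + √118) = √(1/(16 + 930) + √118) = √(1/946 + √118)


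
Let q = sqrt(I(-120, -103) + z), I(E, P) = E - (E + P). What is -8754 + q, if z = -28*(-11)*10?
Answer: -8754 + sqrt(3183) ≈ -8697.6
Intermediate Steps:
z = 3080 (z = 308*10 = 3080)
I(E, P) = -P (I(E, P) = E + (-E - P) = -P)
q = sqrt(3183) (q = sqrt(-1*(-103) + 3080) = sqrt(103 + 3080) = sqrt(3183) ≈ 56.418)
-8754 + q = -8754 + sqrt(3183)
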